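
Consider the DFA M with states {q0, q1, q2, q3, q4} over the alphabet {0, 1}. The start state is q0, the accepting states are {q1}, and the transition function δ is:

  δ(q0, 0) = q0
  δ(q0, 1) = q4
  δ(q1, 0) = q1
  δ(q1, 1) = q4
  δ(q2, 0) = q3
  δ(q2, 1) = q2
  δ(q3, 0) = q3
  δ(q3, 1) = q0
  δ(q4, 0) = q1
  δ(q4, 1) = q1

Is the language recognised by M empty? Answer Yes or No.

The string 10 is accepted: the run q0 → q4 → q1 ends in the accepting state q1.
Since at least one string is accepted, L(M) is not empty.

No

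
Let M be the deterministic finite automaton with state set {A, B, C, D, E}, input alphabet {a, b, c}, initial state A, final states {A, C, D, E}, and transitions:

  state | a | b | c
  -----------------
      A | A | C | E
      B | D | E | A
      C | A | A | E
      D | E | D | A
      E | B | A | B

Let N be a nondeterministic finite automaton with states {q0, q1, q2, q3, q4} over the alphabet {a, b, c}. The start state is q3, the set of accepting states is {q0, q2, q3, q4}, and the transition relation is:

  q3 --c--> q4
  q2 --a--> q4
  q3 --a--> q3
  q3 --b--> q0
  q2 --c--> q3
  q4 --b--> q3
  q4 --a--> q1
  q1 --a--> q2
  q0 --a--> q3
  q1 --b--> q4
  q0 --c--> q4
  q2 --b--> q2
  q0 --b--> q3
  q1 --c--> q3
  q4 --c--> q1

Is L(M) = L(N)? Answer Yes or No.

Exploring the product automaton M × N from the start pair (A, q3), following both machines on each input symbol, reaches 5 state pairs: (A, q3), (C, q0), (E, q4), (B, q1), (D, q2).
M accepts in {A, C, D, E} and N accepts in {q0, q2, q3, q4}. In every reachable pair the two components are either both accepting — (A, q3), (C, q0), (E, q4), (D, q2) — or both non-accepting, so no string is accepted by exactly one of the machines: L(M) \ L(N) and L(N) \ L(M) are both empty.
Hence every string is accepted by M iff it is accepted by N, and the two languages coincide.

Yes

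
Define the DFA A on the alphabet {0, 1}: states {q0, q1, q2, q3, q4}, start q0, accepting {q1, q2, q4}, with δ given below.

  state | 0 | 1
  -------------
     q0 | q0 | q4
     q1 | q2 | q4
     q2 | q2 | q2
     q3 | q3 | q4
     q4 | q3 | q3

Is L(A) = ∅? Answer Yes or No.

No

The string 1 is accepted: the run q0 → q4 ends in the accepting state q4.
Since at least one string is accepted, L(A) is not empty.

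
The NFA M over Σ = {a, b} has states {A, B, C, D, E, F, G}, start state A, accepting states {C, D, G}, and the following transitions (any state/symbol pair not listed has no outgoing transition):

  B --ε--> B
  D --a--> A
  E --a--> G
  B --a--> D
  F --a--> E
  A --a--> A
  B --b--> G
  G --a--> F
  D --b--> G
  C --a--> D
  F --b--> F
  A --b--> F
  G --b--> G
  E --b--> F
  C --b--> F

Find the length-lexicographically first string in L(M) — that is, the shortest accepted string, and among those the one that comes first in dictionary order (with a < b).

A breadth-first search from A reaches an accepting state first via the path A → F → E → G on input baa.
No string of length < 3 is accepted (BFS exhausts all shorter strings without reaching an accepting state), and baa is the lexicographically least accepting string of length 3.

baa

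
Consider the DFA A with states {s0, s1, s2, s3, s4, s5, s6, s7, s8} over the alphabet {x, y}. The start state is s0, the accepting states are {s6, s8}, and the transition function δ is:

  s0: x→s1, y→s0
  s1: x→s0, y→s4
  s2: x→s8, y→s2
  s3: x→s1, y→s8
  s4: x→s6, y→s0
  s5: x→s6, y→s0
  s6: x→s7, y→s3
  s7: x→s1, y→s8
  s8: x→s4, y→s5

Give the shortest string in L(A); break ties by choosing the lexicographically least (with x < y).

xyx

A breadth-first search from s0 reaches an accepting state first via the path s0 → s1 → s4 → s6 on input xyx.
No string of length < 3 is accepted (BFS exhausts all shorter strings without reaching an accepting state), and xyx is the lexicographically least accepting string of length 3.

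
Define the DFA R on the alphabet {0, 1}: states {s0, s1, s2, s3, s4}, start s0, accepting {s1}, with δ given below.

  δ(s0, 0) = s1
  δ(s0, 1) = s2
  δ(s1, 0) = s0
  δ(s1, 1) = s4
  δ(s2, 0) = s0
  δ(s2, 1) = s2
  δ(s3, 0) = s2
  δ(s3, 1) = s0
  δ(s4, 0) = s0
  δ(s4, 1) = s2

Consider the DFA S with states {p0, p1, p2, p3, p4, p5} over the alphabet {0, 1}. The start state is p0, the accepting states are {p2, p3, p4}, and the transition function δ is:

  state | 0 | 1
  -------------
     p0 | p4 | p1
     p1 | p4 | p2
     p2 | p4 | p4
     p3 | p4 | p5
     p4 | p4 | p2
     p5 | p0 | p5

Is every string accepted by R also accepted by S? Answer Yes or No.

Yes

Exploring the product automaton R × S from the start pair (s0, p0), following both machines on each input symbol, reaches 7 state pairs: (s0, p0), (s1, p4), (s2, p1), (s0, p4), (s4, p2), (s2, p2), (s2, p4).
R accepts in {s1} and S accepts in {p2, p3, p4}. The reachable pairs whose R-component is accepting are (s1, p4); in each of them the S-component is accepting too, so the product for L(R) \ L(S) (R-component accepting, S-component rejecting) has no reachable accepting pair and the difference is empty.
Hence every string in L(R) is also in L(S).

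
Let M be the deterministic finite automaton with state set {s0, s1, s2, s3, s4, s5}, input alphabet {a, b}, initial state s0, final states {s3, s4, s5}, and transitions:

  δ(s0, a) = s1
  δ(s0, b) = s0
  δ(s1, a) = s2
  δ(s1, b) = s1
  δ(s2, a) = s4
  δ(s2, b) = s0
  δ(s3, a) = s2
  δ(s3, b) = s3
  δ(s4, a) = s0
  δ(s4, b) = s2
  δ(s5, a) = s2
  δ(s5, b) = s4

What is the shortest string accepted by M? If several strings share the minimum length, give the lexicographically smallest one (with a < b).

aaa

A breadth-first search from s0 reaches an accepting state first via the path s0 → s1 → s2 → s4 on input aaa.
No string of length < 3 is accepted (BFS exhausts all shorter strings without reaching an accepting state), and aaa is the lexicographically least accepting string of length 3.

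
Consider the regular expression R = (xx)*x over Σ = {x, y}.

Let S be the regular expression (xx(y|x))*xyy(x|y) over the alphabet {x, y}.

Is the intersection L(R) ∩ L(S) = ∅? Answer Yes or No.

Yes

Converting the expression R to a DFA (subset construction, then merging equivalent states) gives the minimal DFA with states {r0, r1, r2}, start state r0, accepting states {r1} and transitions r0: x→r1, y→r2; r1: x→r0, y→r2; r2: x→r2, y→r2.
Converting the expression S to a DFA (subset construction, then merging equivalent states) gives the minimal DFA with states {s0, s1, s2, s3, s4, s5, s6}, start state s0, accepting states {s6} and transitions s0: x→s1, y→s2; s1: x→s3, y→s4; s2: x→s2, y→s2; s3: x→s0, y→s0; s4: x→s2, y→s5; s5: x→s6, y→s6; s6: x→s2, y→s2.
Exploring the product automaton R × S from the start pair (r0, s0), following both machines on each input symbol, reaches 13 state pairs: (r0, s0), (r1, s1), (r2, s2), (r0, s3), (r2, s4), (r1, s0), (r2, s0), (r2, s5), (r0, s1), (r2, s1), (r2, s6), (r1, s3), (r2, s3).
R accepts in {r1} and S accepts in {s6}; no reachable pair has both components accepting, so no string drives both machines to acceptance simultaneously and L(R) ∩ L(S) = ∅.
So no string is accepted by both, and the intersection is empty.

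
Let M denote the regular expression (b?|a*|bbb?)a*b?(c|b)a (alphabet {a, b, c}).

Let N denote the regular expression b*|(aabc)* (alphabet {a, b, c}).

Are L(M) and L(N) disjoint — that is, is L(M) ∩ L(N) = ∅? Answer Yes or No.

Converting the expression M to a DFA (subset construction, then merging equivalent states) gives the minimal DFA with states {m0, m1, m2, m3, m4, m5, m6, m7, m8, m9}, start state m0, accepting states {m5, m7} and transitions m0: a→m1, b→m2, c→m3; m1: a→m1, b→m4, c→m3; m2: a→m5, b→m6, c→m3; m3: a→m7, b→m8, c→m8; m4: a→m7, b→m3, c→m3; m5: a→m1, b→m4, c→m3; m6: a→m5, b→m9, c→m3; m7: a→m8, b→m8, c→m8; m8: a→m8, b→m8, c→m8; m9: a→m5, b→m4, c→m3.
Converting the expression N to a DFA (subset construction, then merging equivalent states) gives the minimal DFA with states {n0, n1, n2, n3, n4, n5, n6}, start state n0, accepting states {n0, n2, n6} and transitions n0: a→n1, b→n2, c→n3; n1: a→n4, b→n3, c→n3; n2: a→n3, b→n2, c→n3; n3: a→n3, b→n3, c→n3; n4: a→n3, b→n5, c→n3; n5: a→n3, b→n3, c→n6; n6: a→n1, b→n3, c→n3.
Exploring the product automaton M × N from the start pair (m0, n0), following both machines on each input symbol, reaches 22 state pairs: (m0, n0), (m1, n1), (m2, n2), (m3, n3), (m1, n4), (m4, n3), (m5, n3), (m6, n2), (m7, n3), (m8, n3), (m1, n3), (m4, n5), (m9, n2), (m3, n6), (m4, n2), (m7, n1), (m3, n2), (m8, n4), (m8, n2), (m8, n5), (m8, n6), (m8, n1).
M accepts in {m5, m7} and N accepts in {n0, n2, n6}; no reachable pair has both components accepting, so no string drives both machines to acceptance simultaneously and L(M) ∩ L(N) = ∅.
So no string is accepted by both, and the intersection is empty.

Yes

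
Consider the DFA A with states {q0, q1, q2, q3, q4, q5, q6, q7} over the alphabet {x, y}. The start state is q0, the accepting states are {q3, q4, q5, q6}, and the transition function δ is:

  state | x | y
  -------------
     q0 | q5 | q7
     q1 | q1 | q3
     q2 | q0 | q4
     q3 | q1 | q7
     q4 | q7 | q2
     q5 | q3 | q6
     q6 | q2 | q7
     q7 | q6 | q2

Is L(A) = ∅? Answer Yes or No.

No

The string x is accepted: the run q0 → q5 ends in the accepting state q5.
Since at least one string is accepted, L(A) is not empty.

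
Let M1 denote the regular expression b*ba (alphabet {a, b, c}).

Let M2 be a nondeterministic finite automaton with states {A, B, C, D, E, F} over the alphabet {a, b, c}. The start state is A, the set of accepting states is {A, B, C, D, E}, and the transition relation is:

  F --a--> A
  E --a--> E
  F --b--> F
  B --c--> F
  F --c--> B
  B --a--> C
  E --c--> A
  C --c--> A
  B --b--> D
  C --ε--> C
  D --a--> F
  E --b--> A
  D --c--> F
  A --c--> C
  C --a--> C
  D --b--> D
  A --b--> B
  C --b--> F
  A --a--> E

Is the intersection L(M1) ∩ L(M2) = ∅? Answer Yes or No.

No

The string ba is accepted by both M1 and M2.
Hence L(M1) ∩ L(M2) ≠ ∅.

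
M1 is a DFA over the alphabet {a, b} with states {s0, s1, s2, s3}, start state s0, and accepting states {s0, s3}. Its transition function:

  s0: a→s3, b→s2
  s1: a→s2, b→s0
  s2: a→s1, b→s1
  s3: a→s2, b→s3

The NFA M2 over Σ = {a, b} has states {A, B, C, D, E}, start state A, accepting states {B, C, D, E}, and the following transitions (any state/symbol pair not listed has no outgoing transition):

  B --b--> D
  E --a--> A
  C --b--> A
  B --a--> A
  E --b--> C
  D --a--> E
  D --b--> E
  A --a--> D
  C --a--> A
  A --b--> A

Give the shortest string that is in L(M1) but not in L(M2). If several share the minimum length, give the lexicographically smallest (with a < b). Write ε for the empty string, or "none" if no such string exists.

ε

The empty string ε is accepted by M1 but not by M2.
Since ε is the unique shortest string, it is the required witness.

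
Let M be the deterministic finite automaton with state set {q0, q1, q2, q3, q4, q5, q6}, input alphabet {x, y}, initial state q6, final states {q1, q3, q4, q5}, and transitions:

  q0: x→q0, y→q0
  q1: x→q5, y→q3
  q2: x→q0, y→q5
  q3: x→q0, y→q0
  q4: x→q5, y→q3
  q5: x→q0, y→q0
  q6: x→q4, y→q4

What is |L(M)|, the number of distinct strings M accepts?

6

The useful subgraph on states {q3, q4, q5, q6} is acyclic, so L(M) is finite; the longest accepting path visits 3 useful states, giving maximum string length 2.
Counting accepting paths from q6 by length: 2 of length 1, 4 of length 2. Total 6.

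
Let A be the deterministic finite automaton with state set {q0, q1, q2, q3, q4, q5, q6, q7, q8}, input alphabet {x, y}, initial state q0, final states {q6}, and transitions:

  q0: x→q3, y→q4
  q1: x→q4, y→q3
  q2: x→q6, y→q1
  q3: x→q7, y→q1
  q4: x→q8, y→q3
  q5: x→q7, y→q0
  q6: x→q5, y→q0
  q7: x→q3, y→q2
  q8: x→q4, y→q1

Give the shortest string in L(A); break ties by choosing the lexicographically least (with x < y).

A breadth-first search from q0 reaches an accepting state first via the path q0 → q3 → q7 → q2 → q6 on input xxyx.
No string of length < 4 is accepted (BFS exhausts all shorter strings without reaching an accepting state), and xxyx is the lexicographically least accepting string of length 4.

xxyx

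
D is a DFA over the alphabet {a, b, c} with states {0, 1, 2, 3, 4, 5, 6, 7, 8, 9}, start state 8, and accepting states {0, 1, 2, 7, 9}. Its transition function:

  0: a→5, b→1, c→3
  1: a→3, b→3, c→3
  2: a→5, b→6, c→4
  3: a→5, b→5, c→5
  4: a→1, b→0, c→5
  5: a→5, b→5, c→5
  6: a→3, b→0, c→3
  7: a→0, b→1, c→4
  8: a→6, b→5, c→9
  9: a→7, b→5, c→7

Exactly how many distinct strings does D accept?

The useful subgraph on states {0, 1, 4, 6, 7, 8, 9} is acyclic, so L(D) is finite; the longest accepting path visits 6 useful states, giving maximum string length 5.
Counting accepting paths from 8 by length: 1 of length 1, 3 of length 2, 5 of length 3, 6 of length 4, 2 of length 5. Total 17.

17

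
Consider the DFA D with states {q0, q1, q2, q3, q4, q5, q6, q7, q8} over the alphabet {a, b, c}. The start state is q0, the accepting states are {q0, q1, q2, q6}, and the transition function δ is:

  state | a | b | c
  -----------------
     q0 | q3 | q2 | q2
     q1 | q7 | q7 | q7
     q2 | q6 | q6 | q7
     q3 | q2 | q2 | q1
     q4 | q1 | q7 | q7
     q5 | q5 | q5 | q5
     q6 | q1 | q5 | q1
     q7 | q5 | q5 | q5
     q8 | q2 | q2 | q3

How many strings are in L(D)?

The useful subgraph on states {q0, q1, q2, q3, q6} is acyclic, so L(D) is finite; the longest accepting path visits 5 useful states, giving maximum string length 4.
Counting accepting paths from q0 by length: 1 of length 0, 2 of length 1, 7 of length 2, 12 of length 3, 8 of length 4. Total 30.

30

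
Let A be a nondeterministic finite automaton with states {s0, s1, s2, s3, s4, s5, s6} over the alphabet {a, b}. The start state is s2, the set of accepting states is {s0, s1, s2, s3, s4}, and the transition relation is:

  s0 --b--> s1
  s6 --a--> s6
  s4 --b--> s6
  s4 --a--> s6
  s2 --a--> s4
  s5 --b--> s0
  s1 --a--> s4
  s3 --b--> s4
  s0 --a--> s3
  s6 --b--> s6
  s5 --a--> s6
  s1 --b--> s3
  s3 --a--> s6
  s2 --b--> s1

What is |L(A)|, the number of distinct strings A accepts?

The useful subgraph on states {s1, s2, s3, s4} is acyclic, so L(A) is finite; the longest accepting path visits 4 useful states, giving maximum string length 3.
Counting accepting paths from s2 by length: 1 of length 0, 2 of length 1, 2 of length 2, 1 of length 3. Total 6.

6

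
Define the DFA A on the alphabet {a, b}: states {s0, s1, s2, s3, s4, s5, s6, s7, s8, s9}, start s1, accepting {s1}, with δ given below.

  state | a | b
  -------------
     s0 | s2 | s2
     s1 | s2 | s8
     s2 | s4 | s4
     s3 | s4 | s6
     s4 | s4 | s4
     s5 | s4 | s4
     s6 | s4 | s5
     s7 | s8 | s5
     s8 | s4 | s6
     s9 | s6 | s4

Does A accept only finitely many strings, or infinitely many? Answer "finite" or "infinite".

The useful states (reachable from s1 and able to reach an accepting state) are {s1}.
Restricted to these states the transition graph has no cycle, so every accepting path has bounded length and L is finite.

finite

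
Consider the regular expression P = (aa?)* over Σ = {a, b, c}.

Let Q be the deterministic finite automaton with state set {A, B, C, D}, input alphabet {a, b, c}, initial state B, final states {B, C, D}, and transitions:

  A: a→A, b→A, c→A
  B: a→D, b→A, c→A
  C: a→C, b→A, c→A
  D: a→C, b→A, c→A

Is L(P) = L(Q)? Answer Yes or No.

Yes

Converting the expression P to a DFA (subset construction, then merging equivalent states) gives the minimal DFA with states {p0, p1}, start state p0, accepting states {p0} and transitions p0: a→p0, b→p1, c→p1; p1: a→p1, b→p1, c→p1.
Exploring the product automaton P × Q from the start pair (p0, B), following both machines on each input symbol, reaches 4 state pairs: (p0, B), (p0, D), (p1, A), (p0, C).
P accepts in {p0} and Q accepts in {B, C, D}. In every reachable pair the two components are either both accepting — (p0, B), (p0, D), (p0, C) — or both non-accepting, so no string is accepted by exactly one of the machines: L(P) \ L(Q) and L(Q) \ L(P) are both empty.
Hence every string is accepted by P iff it is accepted by Q, and the two languages coincide.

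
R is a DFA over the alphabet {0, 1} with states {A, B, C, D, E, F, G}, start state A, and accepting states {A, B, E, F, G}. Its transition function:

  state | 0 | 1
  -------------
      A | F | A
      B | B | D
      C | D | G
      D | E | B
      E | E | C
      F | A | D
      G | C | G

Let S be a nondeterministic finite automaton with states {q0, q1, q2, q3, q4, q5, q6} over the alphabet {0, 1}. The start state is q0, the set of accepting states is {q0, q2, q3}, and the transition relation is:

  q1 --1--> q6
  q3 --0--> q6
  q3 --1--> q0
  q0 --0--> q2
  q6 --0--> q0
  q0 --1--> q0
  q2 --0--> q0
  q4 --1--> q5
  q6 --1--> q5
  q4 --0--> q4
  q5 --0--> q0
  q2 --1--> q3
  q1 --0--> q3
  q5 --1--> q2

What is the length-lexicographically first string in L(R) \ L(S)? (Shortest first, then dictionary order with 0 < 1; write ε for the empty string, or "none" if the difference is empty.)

The string 010 is accepted by R but not by S.
No shorter string lies in the difference, and 010 is the lexicographically first length-3 string in L(R) \ L(S).

010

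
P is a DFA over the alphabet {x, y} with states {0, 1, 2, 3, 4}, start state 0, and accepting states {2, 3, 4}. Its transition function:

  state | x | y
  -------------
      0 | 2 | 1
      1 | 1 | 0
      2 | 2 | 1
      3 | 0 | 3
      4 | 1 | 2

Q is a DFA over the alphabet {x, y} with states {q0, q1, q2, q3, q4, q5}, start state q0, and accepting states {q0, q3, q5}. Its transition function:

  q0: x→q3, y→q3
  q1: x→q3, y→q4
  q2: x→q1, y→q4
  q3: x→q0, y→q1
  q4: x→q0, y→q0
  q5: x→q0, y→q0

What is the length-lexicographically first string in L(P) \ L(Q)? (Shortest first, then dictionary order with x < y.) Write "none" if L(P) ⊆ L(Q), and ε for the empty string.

none

Exploring the product automaton P × Q from the start pair (0, q0), following both machines on each input symbol, reaches 10 state pairs: (0, q0), (2, q3), (1, q3), (2, q0), (1, q1), (1, q0), (0, q1), (0, q4), (0, q3), (1, q4).
P accepts in {2, 3, 4} and Q accepts in {q0, q3, q5}. The reachable pairs whose P-component is accepting are (2, q3), (2, q0); in each of them the Q-component is accepting too, so the product for L(P) \ L(Q) (P-component accepting, Q-component rejecting) has no reachable accepting pair and the difference is empty.
So every string accepted by P is also accepted by Q: L(P) \ L(Q) = ∅ and there is no such string.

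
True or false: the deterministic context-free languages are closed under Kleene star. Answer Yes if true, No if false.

No

L = {c aⁿbⁿ : n≥0} ∪ {cc aⁿb²ⁿ : n≥0} is a DCFL (the number of leading c's fixes which ratio the DPDA checks), but L* is not. Every word of L starts with c, so in a factorisation of the string cc aⁱbʲ (i≥1) into words of L each factor begins at one of the two c's: either the whole string is a single word of L (forcing j = 2i), or it splits as c · (c aⁱbʲ) with c ∈ L (take n = 0) and c aⁱbʲ ∈ L (forcing j = i). Thus L* ∩ cca⁺b* = {cc aⁿbⁿ : n≥1} ∪ {cc aⁿb²ⁿ : n≥1}. A DPDA for L* would give one for this intersection with a regular set, and, started from its configuration after reading cc, one for {aⁿbⁿ : n≥1} ∪ {aⁿb²ⁿ : n≥1}, which no deterministic PDA accepts (a DPDA for it would have a single run on aⁿb²ⁿ, accepting after the prefix aⁿbⁿ and accepting again after n more b's; an ordinary PDA that simulates it on a's and b's and, at any moment when it is accepting, may switch to reading only a fresh letter d while feeding each d to the simulation as a b, would accept aⁱbʲdᵏ (k≥1) exactly when both aⁱbʲ and aⁱbʲ⁺ᵏ are in the language, i.e. its language intersected with the regular set a*b*d⁺ would be exactly {aⁿbⁿdⁿ : n≥1} — impossible, since context-free languages are closed under intersection with regular sets and {aⁿbⁿdⁿ} is not context-free). So L* is not a DCFL.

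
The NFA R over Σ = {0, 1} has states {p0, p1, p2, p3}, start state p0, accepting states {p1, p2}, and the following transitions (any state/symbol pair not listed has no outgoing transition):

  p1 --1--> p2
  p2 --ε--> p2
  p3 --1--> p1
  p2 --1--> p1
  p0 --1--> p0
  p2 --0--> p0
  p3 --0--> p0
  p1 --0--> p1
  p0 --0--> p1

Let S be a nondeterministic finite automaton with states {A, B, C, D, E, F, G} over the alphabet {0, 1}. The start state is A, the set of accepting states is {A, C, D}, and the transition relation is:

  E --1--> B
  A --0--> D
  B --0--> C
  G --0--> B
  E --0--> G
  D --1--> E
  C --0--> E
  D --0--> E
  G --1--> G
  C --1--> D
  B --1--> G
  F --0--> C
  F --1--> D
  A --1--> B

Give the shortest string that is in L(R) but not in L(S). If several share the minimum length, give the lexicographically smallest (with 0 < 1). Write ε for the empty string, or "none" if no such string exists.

00

The string 00 is accepted by R but not by S.
No shorter string lies in the difference, and 00 is the lexicographically first length-2 string in L(R) \ L(S).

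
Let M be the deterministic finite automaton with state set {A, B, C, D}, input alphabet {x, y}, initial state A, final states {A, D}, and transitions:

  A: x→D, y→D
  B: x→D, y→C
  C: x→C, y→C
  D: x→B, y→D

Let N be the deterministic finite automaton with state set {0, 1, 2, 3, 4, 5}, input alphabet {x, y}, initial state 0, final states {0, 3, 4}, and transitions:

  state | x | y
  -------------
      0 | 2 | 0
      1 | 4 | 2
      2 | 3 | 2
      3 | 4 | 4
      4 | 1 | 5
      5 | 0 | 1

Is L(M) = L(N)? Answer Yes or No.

No

The string x is accepted by M but rejected by N.
So L(M) ≠ L(N).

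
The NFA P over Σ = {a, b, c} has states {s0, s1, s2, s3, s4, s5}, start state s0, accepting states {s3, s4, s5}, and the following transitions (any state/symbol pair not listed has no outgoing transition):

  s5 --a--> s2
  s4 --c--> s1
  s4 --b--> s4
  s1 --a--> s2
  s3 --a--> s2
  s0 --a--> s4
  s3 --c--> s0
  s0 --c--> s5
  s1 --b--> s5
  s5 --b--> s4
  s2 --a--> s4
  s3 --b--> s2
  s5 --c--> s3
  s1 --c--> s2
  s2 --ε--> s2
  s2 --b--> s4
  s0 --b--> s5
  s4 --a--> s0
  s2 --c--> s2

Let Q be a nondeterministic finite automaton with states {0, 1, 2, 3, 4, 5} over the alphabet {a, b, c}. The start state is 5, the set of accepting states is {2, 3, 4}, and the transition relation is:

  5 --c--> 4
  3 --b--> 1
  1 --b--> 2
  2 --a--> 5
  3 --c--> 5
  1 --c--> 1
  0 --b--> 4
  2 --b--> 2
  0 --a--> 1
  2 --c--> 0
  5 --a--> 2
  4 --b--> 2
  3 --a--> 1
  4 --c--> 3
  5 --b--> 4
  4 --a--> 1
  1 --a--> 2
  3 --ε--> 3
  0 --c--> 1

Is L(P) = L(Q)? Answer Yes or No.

Exploring the product automaton P × Q from the start pair (s0, 5), following both machines on each input symbol, reaches 6 state pairs: (s0, 5), (s4, 2), (s5, 4), (s1, 0), (s2, 1), (s3, 3).
P accepts in {s3, s4, s5} and Q accepts in {2, 3, 4}. In every reachable pair the two components are either both accepting — (s4, 2), (s5, 4), (s3, 3) — or both non-accepting, so no string is accepted by exactly one of the machines: L(P) \ L(Q) and L(Q) \ L(P) are both empty.
Hence every string is accepted by P iff it is accepted by Q, and the two languages coincide.

Yes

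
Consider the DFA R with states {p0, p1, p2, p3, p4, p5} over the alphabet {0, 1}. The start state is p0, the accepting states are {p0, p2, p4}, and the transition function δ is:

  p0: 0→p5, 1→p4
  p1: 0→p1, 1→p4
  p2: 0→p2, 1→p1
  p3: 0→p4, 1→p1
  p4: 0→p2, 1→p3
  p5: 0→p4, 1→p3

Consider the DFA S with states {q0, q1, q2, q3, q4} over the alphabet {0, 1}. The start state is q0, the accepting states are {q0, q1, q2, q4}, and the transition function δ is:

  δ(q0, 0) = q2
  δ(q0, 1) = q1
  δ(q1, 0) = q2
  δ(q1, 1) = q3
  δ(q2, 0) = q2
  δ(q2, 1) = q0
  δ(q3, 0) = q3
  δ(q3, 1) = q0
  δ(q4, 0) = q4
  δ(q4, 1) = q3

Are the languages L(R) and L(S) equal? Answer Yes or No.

The string 110 is accepted by R but rejected by S.
So L(R) ≠ L(S).

No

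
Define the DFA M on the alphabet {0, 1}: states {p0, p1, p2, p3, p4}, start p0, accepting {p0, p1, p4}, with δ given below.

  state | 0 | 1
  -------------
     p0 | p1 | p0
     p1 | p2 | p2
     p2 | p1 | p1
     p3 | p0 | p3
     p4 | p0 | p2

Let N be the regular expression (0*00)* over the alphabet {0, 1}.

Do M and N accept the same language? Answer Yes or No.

No

The string 0 is accepted by M but rejected by N.
So L(M) ≠ L(N).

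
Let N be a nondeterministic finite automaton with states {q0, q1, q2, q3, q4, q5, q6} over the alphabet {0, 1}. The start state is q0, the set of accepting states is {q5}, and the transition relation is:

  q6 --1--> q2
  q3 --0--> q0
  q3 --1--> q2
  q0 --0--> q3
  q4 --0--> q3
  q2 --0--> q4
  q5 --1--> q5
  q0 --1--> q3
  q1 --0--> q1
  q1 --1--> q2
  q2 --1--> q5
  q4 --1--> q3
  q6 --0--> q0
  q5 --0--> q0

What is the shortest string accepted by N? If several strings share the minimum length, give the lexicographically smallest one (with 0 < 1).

A breadth-first search from q0 reaches an accepting state first via the path q0 → q3 → q2 → q5 on input 011.
No string of length < 3 is accepted (BFS exhausts all shorter strings without reaching an accepting state), and 011 is the lexicographically least accepting string of length 3.

011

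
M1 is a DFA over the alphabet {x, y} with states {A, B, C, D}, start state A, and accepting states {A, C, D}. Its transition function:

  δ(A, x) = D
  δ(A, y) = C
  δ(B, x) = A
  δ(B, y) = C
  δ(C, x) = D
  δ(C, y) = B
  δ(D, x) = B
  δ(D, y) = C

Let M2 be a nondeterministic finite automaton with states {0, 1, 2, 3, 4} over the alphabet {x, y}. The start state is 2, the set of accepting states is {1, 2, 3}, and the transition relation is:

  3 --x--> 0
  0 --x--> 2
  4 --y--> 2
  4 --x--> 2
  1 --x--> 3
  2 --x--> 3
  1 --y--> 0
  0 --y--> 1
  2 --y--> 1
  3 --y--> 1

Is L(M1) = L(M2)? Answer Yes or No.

Yes

Exploring the product automaton M1 × M2 from the start pair (A, 2), following both machines on each input symbol, reaches 4 state pairs: (A, 2), (D, 3), (C, 1), (B, 0).
M1 accepts in {A, C, D} and M2 accepts in {1, 2, 3}. In every reachable pair the two components are either both accepting — (A, 2), (D, 3), (C, 1) — or both non-accepting, so no string is accepted by exactly one of the machines: L(M1) \ L(M2) and L(M2) \ L(M1) are both empty.
Hence every string is accepted by M1 iff it is accepted by M2, and the two languages coincide.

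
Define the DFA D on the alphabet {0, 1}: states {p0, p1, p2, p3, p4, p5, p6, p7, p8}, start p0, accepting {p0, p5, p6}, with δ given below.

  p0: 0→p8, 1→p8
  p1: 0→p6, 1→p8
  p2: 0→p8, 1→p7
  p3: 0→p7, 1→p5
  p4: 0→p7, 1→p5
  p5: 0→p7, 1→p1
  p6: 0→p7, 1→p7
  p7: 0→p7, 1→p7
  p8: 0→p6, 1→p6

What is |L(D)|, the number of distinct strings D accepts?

The useful subgraph on states {p0, p6, p8} is acyclic, so L(D) is finite; the longest accepting path visits 3 useful states, giving maximum string length 2.
Counting accepting paths from p0 by length: 1 of length 0, 4 of length 2. Total 5.

5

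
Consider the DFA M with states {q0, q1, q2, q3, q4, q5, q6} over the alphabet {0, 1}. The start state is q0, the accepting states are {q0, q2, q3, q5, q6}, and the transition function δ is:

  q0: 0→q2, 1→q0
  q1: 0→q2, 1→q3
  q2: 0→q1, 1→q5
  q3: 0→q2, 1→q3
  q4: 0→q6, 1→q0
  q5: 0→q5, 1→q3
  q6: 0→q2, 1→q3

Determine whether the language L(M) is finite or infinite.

infinite

State q0 is reachable from the start and can reach an accepting state, and it lies on the cycle q0 → q0.
Traversing that cycle any number of times yields accepted strings of unbounded length, so the language is infinite.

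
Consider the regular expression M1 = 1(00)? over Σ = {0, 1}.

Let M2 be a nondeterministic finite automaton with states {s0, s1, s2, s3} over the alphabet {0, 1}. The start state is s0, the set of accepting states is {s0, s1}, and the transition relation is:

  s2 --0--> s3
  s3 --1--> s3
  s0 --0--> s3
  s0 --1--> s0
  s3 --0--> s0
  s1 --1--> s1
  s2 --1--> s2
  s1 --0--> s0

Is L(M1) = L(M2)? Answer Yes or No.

No

The empty string ε is accepted by M2 but rejected by M1.
So L(M1) ≠ L(M2).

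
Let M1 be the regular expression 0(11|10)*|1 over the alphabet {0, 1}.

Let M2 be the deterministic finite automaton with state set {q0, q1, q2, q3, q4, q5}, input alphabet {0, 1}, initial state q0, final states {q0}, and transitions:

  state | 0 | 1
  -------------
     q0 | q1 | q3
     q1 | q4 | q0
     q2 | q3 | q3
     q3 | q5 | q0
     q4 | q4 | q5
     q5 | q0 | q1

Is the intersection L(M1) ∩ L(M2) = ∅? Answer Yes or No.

Yes

Converting the expression M1 to a DFA (subset construction, then merging equivalent states) gives the minimal DFA with states {r0, r1, r2, r3, r4}, start state r0, accepting states {r1, r2} and transitions r0: 0→r1, 1→r2; r1: 0→r3, 1→r4; r2: 0→r3, 1→r3; r3: 0→r3, 1→r3; r4: 0→r1, 1→r1.
Exploring the product automaton M1 × M2 from the start pair (r0, q0), following both machines on each input symbol, reaches 10 state pairs: (r0, q0), (r1, q1), (r2, q3), (r3, q4), (r4, q0), (r3, q5), (r3, q0), (r1, q3), (r3, q1), (r3, q3).
M1 accepts in {r1, r2} and M2 accepts in {q0}; no reachable pair has both components accepting, so no string drives both machines to acceptance simultaneously and L(M1) ∩ L(M2) = ∅.
So no string is accepted by both, and the intersection is empty.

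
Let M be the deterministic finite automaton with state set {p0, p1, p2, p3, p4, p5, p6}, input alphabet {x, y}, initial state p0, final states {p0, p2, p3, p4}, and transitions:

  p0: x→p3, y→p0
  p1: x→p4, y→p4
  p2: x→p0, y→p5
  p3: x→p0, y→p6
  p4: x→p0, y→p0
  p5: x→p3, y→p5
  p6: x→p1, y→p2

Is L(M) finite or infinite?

infinite

State p0 is reachable from the start and can reach an accepting state, and it lies on the cycle p0 → p0.
Traversing that cycle any number of times yields accepted strings of unbounded length, so the language is infinite.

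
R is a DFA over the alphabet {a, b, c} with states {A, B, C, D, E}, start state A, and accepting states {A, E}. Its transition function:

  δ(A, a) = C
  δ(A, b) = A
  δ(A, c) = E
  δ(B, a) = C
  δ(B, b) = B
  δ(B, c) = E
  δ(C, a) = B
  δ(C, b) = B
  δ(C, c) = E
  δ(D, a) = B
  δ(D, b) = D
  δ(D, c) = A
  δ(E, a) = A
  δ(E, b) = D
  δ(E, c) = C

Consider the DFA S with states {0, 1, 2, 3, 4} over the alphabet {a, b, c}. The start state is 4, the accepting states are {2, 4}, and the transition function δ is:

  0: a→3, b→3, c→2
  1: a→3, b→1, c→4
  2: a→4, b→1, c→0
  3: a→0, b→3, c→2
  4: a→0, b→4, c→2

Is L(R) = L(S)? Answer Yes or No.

Yes

Exploring the product automaton R × S from the start pair (A, 4), following both machines on each input symbol, reaches 5 state pairs: (A, 4), (C, 0), (E, 2), (B, 3), (D, 1).
R accepts in {A, E} and S accepts in {2, 4}. In every reachable pair the two components are either both accepting — (A, 4), (E, 2) — or both non-accepting, so no string is accepted by exactly one of the machines: L(R) \ L(S) and L(S) \ L(R) are both empty.
Hence every string is accepted by R iff it is accepted by S, and the two languages coincide.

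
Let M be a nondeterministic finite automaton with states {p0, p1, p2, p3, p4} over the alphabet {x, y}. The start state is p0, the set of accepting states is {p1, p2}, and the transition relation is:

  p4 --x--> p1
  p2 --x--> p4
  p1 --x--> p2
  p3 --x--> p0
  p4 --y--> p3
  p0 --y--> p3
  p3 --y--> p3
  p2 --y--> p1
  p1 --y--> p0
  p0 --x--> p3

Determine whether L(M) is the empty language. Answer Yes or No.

The states reachable from the start state are {p0, p3}.
None of the accepting states {p1, p2} is reachable, so no string is accepted and L(M) = ∅.

Yes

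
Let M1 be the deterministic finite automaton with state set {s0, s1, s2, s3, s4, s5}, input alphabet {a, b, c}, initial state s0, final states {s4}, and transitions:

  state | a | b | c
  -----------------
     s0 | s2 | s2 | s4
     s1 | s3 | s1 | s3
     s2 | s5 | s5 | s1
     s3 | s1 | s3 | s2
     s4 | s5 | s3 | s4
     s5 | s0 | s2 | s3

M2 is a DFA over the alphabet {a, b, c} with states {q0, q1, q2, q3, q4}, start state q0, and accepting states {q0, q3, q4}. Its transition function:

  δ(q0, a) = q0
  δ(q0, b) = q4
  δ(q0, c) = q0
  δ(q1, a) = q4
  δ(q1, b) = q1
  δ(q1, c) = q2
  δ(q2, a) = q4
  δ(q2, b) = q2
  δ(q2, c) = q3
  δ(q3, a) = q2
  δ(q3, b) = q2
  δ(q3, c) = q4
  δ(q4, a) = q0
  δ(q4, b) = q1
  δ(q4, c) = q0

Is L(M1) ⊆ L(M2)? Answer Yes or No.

Yes

Exploring the product automaton M1 × M2 from the start pair (s0, q0), following both machines on each input symbol, reaches 22 state pairs: (s0, q0), (s2, q0), (s2, q4), (s4, q0), (s5, q0), (s5, q4), (s1, q0), (s5, q1), (s3, q4), (s3, q0), (s2, q1), (s1, q4), (s0, q4), (s3, q2), (s3, q1), (s1, q2), (s1, q1), (s2, q3), (s2, q2), (s3, q3), (s5, q2), (s1, q3).
M1 accepts in {s4} and M2 accepts in {q0, q3, q4}. The reachable pairs whose M1-component is accepting are (s4, q0); in each of them the M2-component is accepting too, so the product for L(M1) \ L(M2) (M1-component accepting, M2-component rejecting) has no reachable accepting pair and the difference is empty.
Hence every string in L(M1) is also in L(M2).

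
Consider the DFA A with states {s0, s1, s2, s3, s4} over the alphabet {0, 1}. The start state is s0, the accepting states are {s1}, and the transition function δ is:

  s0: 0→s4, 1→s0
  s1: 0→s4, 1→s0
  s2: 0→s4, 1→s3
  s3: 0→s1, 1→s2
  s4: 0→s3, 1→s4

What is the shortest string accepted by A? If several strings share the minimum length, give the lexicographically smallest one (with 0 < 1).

A breadth-first search from s0 reaches an accepting state first via the path s0 → s4 → s3 → s1 on input 000.
No string of length < 3 is accepted (BFS exhausts all shorter strings without reaching an accepting state), and 000 is the lexicographically least accepting string of length 3.

000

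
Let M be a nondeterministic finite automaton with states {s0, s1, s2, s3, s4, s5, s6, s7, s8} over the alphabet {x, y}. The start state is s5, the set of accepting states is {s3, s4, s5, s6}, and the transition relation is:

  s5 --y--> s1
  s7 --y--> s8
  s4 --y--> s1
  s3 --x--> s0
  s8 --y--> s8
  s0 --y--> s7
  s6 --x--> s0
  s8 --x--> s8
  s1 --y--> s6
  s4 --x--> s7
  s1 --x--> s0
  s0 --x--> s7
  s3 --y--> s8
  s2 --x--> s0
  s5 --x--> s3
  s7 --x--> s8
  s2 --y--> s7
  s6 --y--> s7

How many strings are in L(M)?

3

The useful subgraph on states {s1, s3, s5, s6} is acyclic, so L(M) is finite; the longest accepting path visits 3 useful states, giving maximum string length 2.
Counting accepting paths from s5 by length: 1 of length 0, 1 of length 1, 1 of length 2. Total 3.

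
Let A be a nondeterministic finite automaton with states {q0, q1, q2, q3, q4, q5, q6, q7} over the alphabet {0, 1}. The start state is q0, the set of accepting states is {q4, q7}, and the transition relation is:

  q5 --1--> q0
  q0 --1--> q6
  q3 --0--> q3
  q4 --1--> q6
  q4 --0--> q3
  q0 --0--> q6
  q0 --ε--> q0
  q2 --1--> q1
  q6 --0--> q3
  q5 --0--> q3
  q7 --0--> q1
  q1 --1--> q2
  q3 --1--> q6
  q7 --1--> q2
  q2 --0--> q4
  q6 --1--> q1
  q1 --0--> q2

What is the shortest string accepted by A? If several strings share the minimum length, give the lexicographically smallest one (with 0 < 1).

0100

A breadth-first search from q0 reaches an accepting state first via the path q0 → q6 → q1 → q2 → q4 on input 0100.
No string of length < 4 is accepted (BFS exhausts all shorter strings without reaching an accepting state), and 0100 is the lexicographically least accepting string of length 4.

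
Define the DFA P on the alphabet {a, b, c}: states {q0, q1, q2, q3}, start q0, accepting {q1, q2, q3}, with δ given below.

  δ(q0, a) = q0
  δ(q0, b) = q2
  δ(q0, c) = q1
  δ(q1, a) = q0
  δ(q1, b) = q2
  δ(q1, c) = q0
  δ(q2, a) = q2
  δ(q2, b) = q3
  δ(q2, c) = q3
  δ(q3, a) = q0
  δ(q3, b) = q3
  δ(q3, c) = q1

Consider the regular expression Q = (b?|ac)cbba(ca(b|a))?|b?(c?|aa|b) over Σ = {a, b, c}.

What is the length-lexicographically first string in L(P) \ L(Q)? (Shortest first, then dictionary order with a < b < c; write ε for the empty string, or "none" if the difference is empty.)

The string ab is accepted by P but not by Q.
No shorter string lies in the difference, and ab is the lexicographically first length-2 string in L(P) \ L(Q).

ab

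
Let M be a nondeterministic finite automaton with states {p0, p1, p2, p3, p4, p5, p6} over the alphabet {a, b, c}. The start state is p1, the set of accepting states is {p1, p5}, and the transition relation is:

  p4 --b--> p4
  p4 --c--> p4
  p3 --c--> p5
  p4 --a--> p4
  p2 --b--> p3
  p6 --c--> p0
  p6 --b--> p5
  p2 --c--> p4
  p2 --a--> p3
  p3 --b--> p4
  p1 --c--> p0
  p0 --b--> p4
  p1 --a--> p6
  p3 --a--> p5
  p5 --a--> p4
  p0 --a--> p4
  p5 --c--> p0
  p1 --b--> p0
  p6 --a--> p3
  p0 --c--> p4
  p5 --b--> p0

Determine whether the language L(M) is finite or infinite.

The useful states (reachable from p1 and able to reach an accepting state) are {p1, p3, p5, p6}.
Restricted to these states the transition graph has no cycle, so every accepting path has bounded length and L is finite.

finite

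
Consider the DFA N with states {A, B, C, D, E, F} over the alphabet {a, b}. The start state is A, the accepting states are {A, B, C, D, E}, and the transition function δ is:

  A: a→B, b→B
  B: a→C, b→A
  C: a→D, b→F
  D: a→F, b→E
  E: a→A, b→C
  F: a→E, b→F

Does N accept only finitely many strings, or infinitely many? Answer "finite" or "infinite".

infinite

State A is reachable from the start and can reach an accepting state, and it lies on the cycle A → B → A.
Traversing that cycle any number of times yields accepted strings of unbounded length, so the language is infinite.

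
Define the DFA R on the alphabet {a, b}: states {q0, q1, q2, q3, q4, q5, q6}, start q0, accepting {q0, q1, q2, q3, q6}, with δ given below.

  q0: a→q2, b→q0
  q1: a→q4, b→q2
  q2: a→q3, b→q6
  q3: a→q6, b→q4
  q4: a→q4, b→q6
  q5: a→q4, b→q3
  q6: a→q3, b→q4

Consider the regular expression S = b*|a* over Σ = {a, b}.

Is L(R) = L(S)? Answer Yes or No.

No

The string ab is accepted by R but rejected by S.
So L(R) ≠ L(S).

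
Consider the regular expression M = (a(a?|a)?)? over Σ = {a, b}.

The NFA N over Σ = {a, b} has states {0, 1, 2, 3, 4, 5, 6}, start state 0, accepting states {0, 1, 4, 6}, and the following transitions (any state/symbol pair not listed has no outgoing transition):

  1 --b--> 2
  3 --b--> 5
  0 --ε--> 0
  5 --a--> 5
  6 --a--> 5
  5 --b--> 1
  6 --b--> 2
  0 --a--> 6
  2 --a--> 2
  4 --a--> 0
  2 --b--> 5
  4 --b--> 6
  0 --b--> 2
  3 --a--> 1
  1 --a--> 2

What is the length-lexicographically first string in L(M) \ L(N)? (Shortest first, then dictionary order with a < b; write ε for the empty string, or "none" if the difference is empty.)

aa

The string aa is accepted by M but not by N.
No shorter string lies in the difference, and aa is the lexicographically first length-2 string in L(M) \ L(N).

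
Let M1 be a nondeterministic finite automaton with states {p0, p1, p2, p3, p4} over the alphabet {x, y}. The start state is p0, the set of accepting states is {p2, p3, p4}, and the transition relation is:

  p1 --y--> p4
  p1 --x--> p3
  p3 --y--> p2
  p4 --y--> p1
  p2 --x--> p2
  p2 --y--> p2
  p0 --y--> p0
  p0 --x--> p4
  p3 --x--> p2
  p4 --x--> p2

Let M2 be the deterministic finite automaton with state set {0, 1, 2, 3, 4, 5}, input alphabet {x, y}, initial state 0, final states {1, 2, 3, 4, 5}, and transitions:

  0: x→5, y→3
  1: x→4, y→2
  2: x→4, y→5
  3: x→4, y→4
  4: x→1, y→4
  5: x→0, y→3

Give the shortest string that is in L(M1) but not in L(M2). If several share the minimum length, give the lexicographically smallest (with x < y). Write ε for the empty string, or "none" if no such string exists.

The string xx is accepted by M1 but not by M2.
No shorter string lies in the difference, and xx is the lexicographically first length-2 string in L(M1) \ L(M2).

xx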